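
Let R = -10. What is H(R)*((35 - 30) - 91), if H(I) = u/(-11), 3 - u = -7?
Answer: 860/11 ≈ 78.182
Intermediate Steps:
u = 10 (u = 3 - 1*(-7) = 3 + 7 = 10)
H(I) = -10/11 (H(I) = 10/(-11) = 10*(-1/11) = -10/11)
H(R)*((35 - 30) - 91) = -10*((35 - 30) - 91)/11 = -10*(5 - 91)/11 = -10/11*(-86) = 860/11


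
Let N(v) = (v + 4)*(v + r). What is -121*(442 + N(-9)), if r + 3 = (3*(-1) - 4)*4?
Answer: -77682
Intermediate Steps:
r = -31 (r = -3 + (3*(-1) - 4)*4 = -3 + (-3 - 4)*4 = -3 - 7*4 = -3 - 28 = -31)
N(v) = (-31 + v)*(4 + v) (N(v) = (v + 4)*(v - 31) = (4 + v)*(-31 + v) = (-31 + v)*(4 + v))
-121*(442 + N(-9)) = -121*(442 + (-124 + (-9)**2 - 27*(-9))) = -121*(442 + (-124 + 81 + 243)) = -121*(442 + 200) = -121*642 = -77682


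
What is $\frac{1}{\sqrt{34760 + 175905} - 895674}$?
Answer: $- \frac{68898}{61710131047} - \frac{\sqrt{210665}}{802231703611} \approx -1.1171 \cdot 10^{-6}$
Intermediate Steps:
$\frac{1}{\sqrt{34760 + 175905} - 895674} = \frac{1}{\sqrt{210665} - 895674} = \frac{1}{-895674 + \sqrt{210665}}$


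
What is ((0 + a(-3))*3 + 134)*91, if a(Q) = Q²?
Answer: 14651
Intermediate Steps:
((0 + a(-3))*3 + 134)*91 = ((0 + (-3)²)*3 + 134)*91 = ((0 + 9)*3 + 134)*91 = (9*3 + 134)*91 = (27 + 134)*91 = 161*91 = 14651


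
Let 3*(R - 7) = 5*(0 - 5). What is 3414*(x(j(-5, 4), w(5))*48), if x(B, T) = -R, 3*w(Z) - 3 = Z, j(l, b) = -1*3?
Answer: 218496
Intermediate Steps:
j(l, b) = -3
w(Z) = 1 + Z/3
R = -4/3 (R = 7 + (5*(0 - 5))/3 = 7 + (5*(-5))/3 = 7 + (⅓)*(-25) = 7 - 25/3 = -4/3 ≈ -1.3333)
x(B, T) = 4/3 (x(B, T) = -1*(-4/3) = 4/3)
3414*(x(j(-5, 4), w(5))*48) = 3414*((4/3)*48) = 3414*64 = 218496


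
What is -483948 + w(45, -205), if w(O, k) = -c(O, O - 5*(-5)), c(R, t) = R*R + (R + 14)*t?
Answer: -490103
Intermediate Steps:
c(R, t) = R² + t*(14 + R) (c(R, t) = R² + (14 + R)*t = R² + t*(14 + R))
w(O, k) = -350 - O² - 14*O - O*(25 + O) (w(O, k) = -(O² + 14*(O - 5*(-5)) + O*(O - 5*(-5))) = -(O² + 14*(O + 25) + O*(O + 25)) = -(O² + 14*(25 + O) + O*(25 + O)) = -(O² + (350 + 14*O) + O*(25 + O)) = -(350 + O² + 14*O + O*(25 + O)) = -350 - O² - 14*O - O*(25 + O))
-483948 + w(45, -205) = -483948 + (-350 - 39*45 - 2*45²) = -483948 + (-350 - 1755 - 2*2025) = -483948 + (-350 - 1755 - 4050) = -483948 - 6155 = -490103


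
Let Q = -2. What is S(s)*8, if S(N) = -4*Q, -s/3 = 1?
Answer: 64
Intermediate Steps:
s = -3 (s = -3*1 = -3)
S(N) = 8 (S(N) = -4*(-2) = 8)
S(s)*8 = 8*8 = 64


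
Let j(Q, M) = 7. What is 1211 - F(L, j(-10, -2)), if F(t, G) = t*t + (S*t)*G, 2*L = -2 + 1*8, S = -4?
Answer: 1286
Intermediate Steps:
L = 3 (L = (-2 + 1*8)/2 = (-2 + 8)/2 = (1/2)*6 = 3)
F(t, G) = t**2 - 4*G*t (F(t, G) = t*t + (-4*t)*G = t**2 - 4*G*t)
1211 - F(L, j(-10, -2)) = 1211 - 3*(3 - 4*7) = 1211 - 3*(3 - 28) = 1211 - 3*(-25) = 1211 - 1*(-75) = 1211 + 75 = 1286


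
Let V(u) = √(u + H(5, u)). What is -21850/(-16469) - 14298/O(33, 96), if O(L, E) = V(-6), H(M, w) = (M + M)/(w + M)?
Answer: 21850/16469 + 7149*I/2 ≈ 1.3267 + 3574.5*I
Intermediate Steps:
H(M, w) = 2*M/(M + w) (H(M, w) = (2*M)/(M + w) = 2*M/(M + w))
V(u) = √(u + 10/(5 + u)) (V(u) = √(u + 2*5/(5 + u)) = √(u + 10/(5 + u)))
O(L, E) = 4*I (O(L, E) = √((10 - 6*(5 - 6))/(5 - 6)) = √((10 - 6*(-1))/(-1)) = √(-(10 + 6)) = √(-1*16) = √(-16) = 4*I)
-21850/(-16469) - 14298/O(33, 96) = -21850/(-16469) - 14298*(-I/4) = -21850*(-1/16469) - (-7149)*I/2 = 21850/16469 + 7149*I/2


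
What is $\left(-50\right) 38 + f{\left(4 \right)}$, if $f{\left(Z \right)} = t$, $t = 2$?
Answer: $-1898$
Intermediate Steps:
$f{\left(Z \right)} = 2$
$\left(-50\right) 38 + f{\left(4 \right)} = \left(-50\right) 38 + 2 = -1900 + 2 = -1898$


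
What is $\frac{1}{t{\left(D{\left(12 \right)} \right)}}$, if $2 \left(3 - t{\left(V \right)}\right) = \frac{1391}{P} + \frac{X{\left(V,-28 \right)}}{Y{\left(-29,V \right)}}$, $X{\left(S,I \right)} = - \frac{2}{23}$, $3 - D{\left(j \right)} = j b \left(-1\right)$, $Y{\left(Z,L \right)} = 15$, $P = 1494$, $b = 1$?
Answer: $\frac{343620}{871891} \approx 0.39411$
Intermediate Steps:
$D{\left(j \right)} = 3 + j$ ($D{\left(j \right)} = 3 - j 1 \left(-1\right) = 3 - j \left(-1\right) = 3 - - j = 3 + j$)
$X{\left(S,I \right)} = - \frac{2}{23}$ ($X{\left(S,I \right)} = \left(-2\right) \frac{1}{23} = - \frac{2}{23}$)
$t{\left(V \right)} = \frac{871891}{343620}$ ($t{\left(V \right)} = 3 - \frac{\frac{1391}{1494} - \frac{2}{23 \cdot 15}}{2} = 3 - \frac{1391 \cdot \frac{1}{1494} - \frac{2}{345}}{2} = 3 - \frac{\frac{1391}{1494} - \frac{2}{345}}{2} = 3 - \frac{158969}{343620} = \frac{871891}{343620}$)
$\frac{1}{t{\left(D{\left(12 \right)} \right)}} = \frac{1}{\frac{871891}{343620}} = \frac{343620}{871891}$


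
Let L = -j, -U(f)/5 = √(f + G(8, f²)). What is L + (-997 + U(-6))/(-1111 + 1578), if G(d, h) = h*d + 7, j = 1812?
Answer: -847286/467 ≈ -1814.3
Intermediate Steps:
G(d, h) = 7 + d*h (G(d, h) = d*h + 7 = 7 + d*h)
U(f) = -5*√(7 + f + 8*f²) (U(f) = -5*√(f + (7 + 8*f²)) = -5*√(7 + f + 8*f²))
L = -1812 (L = -1*1812 = -1812)
L + (-997 + U(-6))/(-1111 + 1578) = -1812 + (-997 - 5*√(7 - 6 + 8*(-6)²))/(-1111 + 1578) = -1812 + (-997 - 5*√(7 - 6 + 8*36))/467 = -1812 + (-997 - 5*√(7 - 6 + 288))*(1/467) = -1812 + (-997 - 5*√289)*(1/467) = -1812 + (-997 - 5*17)*(1/467) = -1812 + (-997 - 85)*(1/467) = -1812 - 1082*1/467 = -1812 - 1082/467 = -847286/467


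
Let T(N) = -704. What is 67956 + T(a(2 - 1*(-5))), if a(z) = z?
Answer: 67252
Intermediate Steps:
67956 + T(a(2 - 1*(-5))) = 67956 - 704 = 67252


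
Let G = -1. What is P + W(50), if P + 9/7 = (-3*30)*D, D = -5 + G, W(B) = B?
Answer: 4121/7 ≈ 588.71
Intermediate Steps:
D = -6 (D = -5 - 1 = -6)
P = 3771/7 (P = -9/7 - 3*30*(-6) = -9/7 - 90*(-6) = -9/7 + 540 = 3771/7 ≈ 538.71)
P + W(50) = 3771/7 + 50 = 4121/7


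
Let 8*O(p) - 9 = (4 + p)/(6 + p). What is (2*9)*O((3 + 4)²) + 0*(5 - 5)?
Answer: 1233/55 ≈ 22.418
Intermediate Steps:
O(p) = 9/8 + (4 + p)/(8*(6 + p)) (O(p) = 9/8 + ((4 + p)/(6 + p))/8 = 9/8 + (4 + p)/(8*(6 + p)))
(2*9)*O((3 + 4)²) + 0*(5 - 5) = (2*9)*((29 + 5*(3 + 4)²)/(4*(6 + (3 + 4)²))) + 0*(5 - 5) = 18*((29 + 5*7²)/(4*(6 + 7²))) + 0*0 = 18*((29 + 5*49)/(4*(6 + 49))) + 0 = 18*((¼)*(29 + 245)/55) + 0 = 18*((¼)*(1/55)*274) + 0 = 18*(137/110) + 0 = 1233/55 + 0 = 1233/55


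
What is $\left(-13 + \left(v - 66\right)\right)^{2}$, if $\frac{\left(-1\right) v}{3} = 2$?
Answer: $7225$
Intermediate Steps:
$v = -6$ ($v = \left(-3\right) 2 = -6$)
$\left(-13 + \left(v - 66\right)\right)^{2} = \left(-13 - 72\right)^{2} = \left(-85\right)^{2} = 7225$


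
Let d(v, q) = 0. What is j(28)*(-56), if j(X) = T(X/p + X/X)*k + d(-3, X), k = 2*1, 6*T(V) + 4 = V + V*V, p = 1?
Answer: -48496/3 ≈ -16165.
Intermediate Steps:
T(V) = -⅔ + V/6 + V²/6 (T(V) = -⅔ + (V + V*V)/6 = -⅔ + (V + V²)/6 = -⅔ + (V/6 + V²/6) = -⅔ + V/6 + V²/6)
k = 2
j(X) = -1 + X/3 + (1 + X)²/3 (j(X) = (-⅔ + (X/1 + X/X)/6 + (X/1 + X/X)²/6)*2 + 0 = (-⅔ + (X*1 + 1)/6 + (X*1 + 1)²/6)*2 + 0 = (-⅔ + (X + 1)/6 + (X + 1)²/6)*2 + 0 = (-⅔ + (1 + X)/6 + (1 + X)²/6)*2 + 0 = (-⅔ + (⅙ + X/6) + (1 + X)²/6)*2 + 0 = (-½ + X/6 + (1 + X)²/6)*2 + 0 = (-1 + X/3 + (1 + X)²/3) + 0 = -1 + X/3 + (1 + X)²/3)
j(28)*(-56) = (-⅔ + 28 + (⅓)*28²)*(-56) = (-⅔ + 28 + (⅓)*784)*(-56) = (-⅔ + 28 + 784/3)*(-56) = (866/3)*(-56) = -48496/3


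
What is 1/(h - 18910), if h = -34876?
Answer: -1/53786 ≈ -1.8592e-5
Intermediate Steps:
1/(h - 18910) = 1/(-34876 - 18910) = 1/(-53786) = -1/53786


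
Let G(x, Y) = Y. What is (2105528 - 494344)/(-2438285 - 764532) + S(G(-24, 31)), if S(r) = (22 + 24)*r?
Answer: 4565605858/3202817 ≈ 1425.5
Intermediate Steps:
S(r) = 46*r
(2105528 - 494344)/(-2438285 - 764532) + S(G(-24, 31)) = (2105528 - 494344)/(-2438285 - 764532) + 46*31 = 1611184/(-3202817) + 1426 = 1611184*(-1/3202817) + 1426 = -1611184/3202817 + 1426 = 4565605858/3202817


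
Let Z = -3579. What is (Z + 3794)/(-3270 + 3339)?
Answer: 215/69 ≈ 3.1159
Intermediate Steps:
(Z + 3794)/(-3270 + 3339) = (-3579 + 3794)/(-3270 + 3339) = 215/69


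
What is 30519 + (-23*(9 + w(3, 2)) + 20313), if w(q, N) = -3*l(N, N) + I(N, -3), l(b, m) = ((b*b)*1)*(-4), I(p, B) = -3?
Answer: 49590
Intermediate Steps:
l(b, m) = -4*b² (l(b, m) = (b²*1)*(-4) = b²*(-4) = -4*b²)
w(q, N) = -3 + 12*N² (w(q, N) = -(-12)*N² - 3 = 12*N² - 3 = -3 + 12*N²)
30519 + (-23*(9 + w(3, 2)) + 20313) = 30519 + (-23*(9 + (-3 + 12*2²)) + 20313) = 30519 + (-23*(9 + (-3 + 12*4)) + 20313) = 30519 + (-23*(9 + (-3 + 48)) + 20313) = 30519 + (-23*(9 + 45) + 20313) = 30519 + (-23*54 + 20313) = 30519 + (-1242 + 20313) = 30519 + 19071 = 49590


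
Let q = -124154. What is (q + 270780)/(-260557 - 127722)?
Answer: -146626/388279 ≈ -0.37763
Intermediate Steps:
(q + 270780)/(-260557 - 127722) = (-124154 + 270780)/(-260557 - 127722) = 146626/(-388279) = 146626*(-1/388279) = -146626/388279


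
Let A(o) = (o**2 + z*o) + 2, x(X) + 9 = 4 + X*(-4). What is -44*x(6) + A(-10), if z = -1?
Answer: 1388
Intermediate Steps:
x(X) = -5 - 4*X (x(X) = -9 + (4 + X*(-4)) = -9 + (4 - 4*X) = -5 - 4*X)
A(o) = 2 + o**2 - o (A(o) = (o**2 - o) + 2 = 2 + o**2 - o)
-44*x(6) + A(-10) = -44*(-5 - 4*6) + (2 + (-10)**2 - 1*(-10)) = -44*(-5 - 24) + (2 + 100 + 10) = -44*(-29) + 112 = 1276 + 112 = 1388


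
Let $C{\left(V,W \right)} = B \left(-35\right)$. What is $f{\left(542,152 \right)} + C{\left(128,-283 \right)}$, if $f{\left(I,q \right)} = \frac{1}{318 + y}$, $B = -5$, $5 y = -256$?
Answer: $\frac{233455}{1334} \approx 175.0$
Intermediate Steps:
$y = - \frac{256}{5}$ ($y = \frac{1}{5} \left(-256\right) = - \frac{256}{5} \approx -51.2$)
$C{\left(V,W \right)} = 175$ ($C{\left(V,W \right)} = \left(-5\right) \left(-35\right) = 175$)
$f{\left(I,q \right)} = \frac{5}{1334}$ ($f{\left(I,q \right)} = \frac{1}{318 - \frac{256}{5}} = \frac{1}{\frac{1334}{5}} = \frac{5}{1334}$)
$f{\left(542,152 \right)} + C{\left(128,-283 \right)} = \frac{5}{1334} + 175 = \frac{233455}{1334}$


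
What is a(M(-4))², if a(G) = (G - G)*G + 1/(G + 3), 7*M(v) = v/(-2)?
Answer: 49/529 ≈ 0.092628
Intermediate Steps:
M(v) = -v/14 (M(v) = (v/(-2))/7 = (v*(-½))/7 = (-v/2)/7 = -v/14)
a(G) = 1/(3 + G) (a(G) = 0*G + 1/(3 + G) = 0 + 1/(3 + G) = 1/(3 + G))
a(M(-4))² = (1/(3 - 1/14*(-4)))² = (1/(3 + 2/7))² = (1/(23/7))² = (7/23)² = 49/529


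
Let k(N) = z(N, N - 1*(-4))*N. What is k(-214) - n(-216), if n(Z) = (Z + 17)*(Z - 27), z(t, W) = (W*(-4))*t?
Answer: 38420283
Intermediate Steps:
z(t, W) = -4*W*t (z(t, W) = (-4*W)*t = -4*W*t)
k(N) = -4*N²*(4 + N) (k(N) = (-4*(N - 1*(-4))*N)*N = (-4*(N + 4)*N)*N = (-4*(4 + N)*N)*N = (-4*N*(4 + N))*N = -4*N²*(4 + N))
n(Z) = (-27 + Z)*(17 + Z) (n(Z) = (17 + Z)*(-27 + Z) = (-27 + Z)*(17 + Z))
k(-214) - n(-216) = 4*(-214)²*(-4 - 1*(-214)) - (-459 + (-216)² - 10*(-216)) = 4*45796*(-4 + 214) - (-459 + 46656 + 2160) = 4*45796*210 - 1*48357 = 38468640 - 48357 = 38420283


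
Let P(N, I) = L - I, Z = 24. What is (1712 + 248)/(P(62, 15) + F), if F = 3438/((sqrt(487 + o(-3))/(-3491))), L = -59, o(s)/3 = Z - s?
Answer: 20595680/36012348281249 - 11762016840*sqrt(142)/36012348281249 ≈ -0.0038914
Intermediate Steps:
o(s) = 72 - 3*s (o(s) = 3*(24 - s) = 72 - 3*s)
P(N, I) = -59 - I
F = -6001029*sqrt(142)/142 (F = 3438/((sqrt(487 + (72 - 3*(-3)))/(-3491))) = 3438/((sqrt(487 + (72 + 9))*(-1/3491))) = 3438/((sqrt(487 + 81)*(-1/3491))) = 3438/((sqrt(568)*(-1/3491))) = 3438/(((2*sqrt(142))*(-1/3491))) = 3438/((-2*sqrt(142)/3491)) = 3438*(-3491*sqrt(142)/284) = -6001029*sqrt(142)/142 ≈ -5.0360e+5)
(1712 + 248)/(P(62, 15) + F) = (1712 + 248)/((-59 - 1*15) - 6001029*sqrt(142)/142) = 1960/((-59 - 15) - 6001029*sqrt(142)/142) = 1960/(-74 - 6001029*sqrt(142)/142)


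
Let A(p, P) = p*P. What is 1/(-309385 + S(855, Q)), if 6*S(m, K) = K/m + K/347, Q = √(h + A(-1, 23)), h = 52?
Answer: -245094148227389625/75828453049330928655796 - 534923055*√29/75828453049330928655796 ≈ -3.2322e-6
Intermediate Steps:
A(p, P) = P*p
Q = √29 (Q = √(52 + 23*(-1)) = √(52 - 23) = √29 ≈ 5.3852)
S(m, K) = K/2082 + K/(6*m) (S(m, K) = (K/m + K/347)/6 = (K/347 + K/m)/6 = K/2082 + K/(6*m))
1/(-309385 + S(855, Q)) = 1/(-309385 + (1/2082)*√29*(347 + 855)/855) = 1/(-309385 + (1/2082)*√29*(1/855)*1202) = 1/(-309385 + 601*√29/890055)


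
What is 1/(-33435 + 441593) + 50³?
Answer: 51019750001/408158 ≈ 1.2500e+5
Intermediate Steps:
1/(-33435 + 441593) + 50³ = 1/408158 + 125000 = 51019750001/408158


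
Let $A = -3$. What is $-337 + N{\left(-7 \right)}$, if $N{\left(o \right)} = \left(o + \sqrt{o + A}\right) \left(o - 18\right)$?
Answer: $-162 - 25 i \sqrt{10} \approx -162.0 - 79.057 i$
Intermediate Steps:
$N{\left(o \right)} = \left(-18 + o\right) \left(o + \sqrt{-3 + o}\right)$ ($N{\left(o \right)} = \left(o + \sqrt{o - 3}\right) \left(o - 18\right) = \left(o + \sqrt{-3 + o}\right) \left(-18 + o\right) = \left(-18 + o\right) \left(o + \sqrt{-3 + o}\right)$)
$-337 + N{\left(-7 \right)} = -337 - \left(-126 - 49 + 25 \sqrt{-3 - 7}\right) = -337 + \left(49 + 126 - 18 \sqrt{-10} - 7 \sqrt{-10}\right) = -337 + \left(49 + 126 - 18 i \sqrt{10} - 7 i \sqrt{10}\right) = -337 + \left(175 - 25 i \sqrt{10}\right) = -162 - 25 i \sqrt{10}$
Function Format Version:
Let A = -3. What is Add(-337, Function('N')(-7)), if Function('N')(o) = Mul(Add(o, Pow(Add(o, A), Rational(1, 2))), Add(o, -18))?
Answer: Add(-162, Mul(-25, I, Pow(10, Rational(1, 2)))) ≈ Add(-162.00, Mul(-79.057, I))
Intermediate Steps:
Function('N')(o) = Mul(Add(-18, o), Add(o, Pow(Add(-3, o), Rational(1, 2)))) (Function('N')(o) = Mul(Add(o, Pow(Add(o, -3), Rational(1, 2))), Add(o, -18)) = Mul(Add(o, Pow(Add(-3, o), Rational(1, 2))), Add(-18, o)) = Mul(Add(-18, o), Add(o, Pow(Add(-3, o), Rational(1, 2)))))
Add(-337, Function('N')(-7)) = Add(-337, Add(Pow(-7, 2), Mul(-18, -7), Mul(-18, Pow(Add(-3, -7), Rational(1, 2))), Mul(-7, Pow(Add(-3, -7), Rational(1, 2))))) = Add(-337, Add(49, 126, Mul(-18, Pow(-10, Rational(1, 2))), Mul(-7, Pow(-10, Rational(1, 2))))) = Add(-337, Add(49, 126, Mul(-18, Mul(I, Pow(10, Rational(1, 2)))), Mul(-7, Mul(I, Pow(10, Rational(1, 2)))))) = Add(-337, Add(49, 126, Mul(-18, I, Pow(10, Rational(1, 2))), Mul(-7, I, Pow(10, Rational(1, 2))))) = Add(-337, Add(175, Mul(-25, I, Pow(10, Rational(1, 2))))) = Add(-162, Mul(-25, I, Pow(10, Rational(1, 2))))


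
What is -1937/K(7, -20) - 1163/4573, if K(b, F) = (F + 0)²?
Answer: -9323101/1829200 ≈ -5.0968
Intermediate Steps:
K(b, F) = F²
-1937/K(7, -20) - 1163/4573 = -1937/((-20)²) - 1163/4573 = -1937/400 - 1163*1/4573 = -1937*1/400 - 1163/4573 = -1937/400 - 1163/4573 = -9323101/1829200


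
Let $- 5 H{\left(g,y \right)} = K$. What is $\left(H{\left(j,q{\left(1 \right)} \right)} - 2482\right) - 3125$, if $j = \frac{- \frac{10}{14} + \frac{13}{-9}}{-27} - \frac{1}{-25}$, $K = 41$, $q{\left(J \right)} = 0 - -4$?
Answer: $- \frac{28076}{5} \approx -5615.2$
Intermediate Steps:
$q{\left(J \right)} = 4$ ($q{\left(J \right)} = 0 + 4 = 4$)
$j = \frac{5101}{42525}$ ($j = \left(\left(-10\right) \frac{1}{14} + 13 \left(- \frac{1}{9}\right)\right) \left(- \frac{1}{27}\right) - - \frac{1}{25} = \left(- \frac{5}{7} - \frac{13}{9}\right) \left(- \frac{1}{27}\right) + \frac{1}{25} = \left(- \frac{136}{63}\right) \left(- \frac{1}{27}\right) + \frac{1}{25} = \frac{136}{1701} + \frac{1}{25} = \frac{5101}{42525} \approx 0.11995$)
$H{\left(g,y \right)} = - \frac{41}{5}$ ($H{\left(g,y \right)} = \left(- \frac{1}{5}\right) 41 = - \frac{41}{5}$)
$\left(H{\left(j,q{\left(1 \right)} \right)} - 2482\right) - 3125 = \left(- \frac{41}{5} - 2482\right) - 3125 = - \frac{12451}{5} - 3125 = - \frac{28076}{5}$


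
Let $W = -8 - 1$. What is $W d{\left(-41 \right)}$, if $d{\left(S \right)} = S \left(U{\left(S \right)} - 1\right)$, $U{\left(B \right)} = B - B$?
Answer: $-369$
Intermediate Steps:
$U{\left(B \right)} = 0$
$W = -9$ ($W = -8 - 1 = -9$)
$d{\left(S \right)} = - S$ ($d{\left(S \right)} = S \left(0 - 1\right) = S \left(-1\right) = - S$)
$W d{\left(-41 \right)} = - 9 \left(\left(-1\right) \left(-41\right)\right) = \left(-9\right) 41 = -369$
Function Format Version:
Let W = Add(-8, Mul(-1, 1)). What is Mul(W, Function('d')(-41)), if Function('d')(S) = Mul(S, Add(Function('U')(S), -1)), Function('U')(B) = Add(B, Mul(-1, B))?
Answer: -369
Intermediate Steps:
Function('U')(B) = 0
W = -9 (W = Add(-8, -1) = -9)
Function('d')(S) = Mul(-1, S) (Function('d')(S) = Mul(S, Add(0, -1)) = Mul(S, -1) = Mul(-1, S))
Mul(W, Function('d')(-41)) = Mul(-9, Mul(-1, -41)) = Mul(-9, 41) = -369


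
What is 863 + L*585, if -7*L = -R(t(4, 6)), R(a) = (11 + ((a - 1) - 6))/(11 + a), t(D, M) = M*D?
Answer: 6509/7 ≈ 929.86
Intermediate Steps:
t(D, M) = D*M
R(a) = (4 + a)/(11 + a) (R(a) = (11 + ((-1 + a) - 6))/(11 + a) = (11 + (-7 + a))/(11 + a) = (4 + a)/(11 + a))
L = 4/35 (L = -(-1)*(4 + 4*6)/(11 + 4*6)/7 = -(-1)*(4 + 24)/(11 + 24)/7 = -(-1)*28/35/7 = -(-1)*(1/35)*28/7 = -(-1)*4/(7*5) = -⅐*(-⅘) = 4/35 ≈ 0.11429)
863 + L*585 = 863 + (4/35)*585 = 863 + 468/7 = 6509/7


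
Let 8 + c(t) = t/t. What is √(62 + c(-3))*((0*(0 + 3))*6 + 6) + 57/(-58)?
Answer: -57/58 + 6*√55 ≈ 43.514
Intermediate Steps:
c(t) = -7 (c(t) = -8 + t/t = -8 + 1 = -7)
√(62 + c(-3))*((0*(0 + 3))*6 + 6) + 57/(-58) = √(62 - 7)*((0*(0 + 3))*6 + 6) + 57/(-58) = √55*((0*3)*6 + 6) + 57*(-1/58) = √55*(0*6 + 6) - 57/58 = √55*(0 + 6) - 57/58 = √55*6 - 57/58 = 6*√55 - 57/58 = -57/58 + 6*√55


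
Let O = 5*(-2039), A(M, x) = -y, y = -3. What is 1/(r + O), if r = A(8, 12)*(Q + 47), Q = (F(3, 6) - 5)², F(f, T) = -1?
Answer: -1/9946 ≈ -0.00010054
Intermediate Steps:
A(M, x) = 3 (A(M, x) = -1*(-3) = 3)
Q = 36 (Q = (-1 - 5)² = (-6)² = 36)
O = -10195
r = 249 (r = 3*(36 + 47) = 3*83 = 249)
1/(r + O) = 1/(249 - 10195) = 1/(-9946) = -1/9946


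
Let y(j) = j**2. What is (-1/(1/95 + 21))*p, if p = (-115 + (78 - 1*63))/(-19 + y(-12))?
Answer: 19/499 ≈ 0.038076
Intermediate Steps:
p = -4/5 (p = (-115 + (78 - 1*63))/(-19 + (-12)**2) = (-115 + (78 - 63))/(-19 + 144) = (-115 + 15)/125 = -100*1/125 = -4/5 ≈ -0.80000)
(-1/(1/95 + 21))*p = -1/(1/95 + 21)*(-4/5) = -1/1996/95*(-4/5) = -1*95/1996*(-4/5) = -95/1996*(-4/5) = 19/499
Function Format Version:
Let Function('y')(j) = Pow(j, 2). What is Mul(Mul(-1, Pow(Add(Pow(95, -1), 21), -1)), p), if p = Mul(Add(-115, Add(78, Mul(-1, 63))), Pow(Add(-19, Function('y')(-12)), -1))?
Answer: Rational(19, 499) ≈ 0.038076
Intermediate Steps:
p = Rational(-4, 5) (p = Mul(Add(-115, Add(78, Mul(-1, 63))), Pow(Add(-19, Pow(-12, 2)), -1)) = Mul(Add(-115, Add(78, -63)), Pow(Add(-19, 144), -1)) = Mul(Add(-115, 15), Pow(125, -1)) = Mul(-100, Rational(1, 125)) = Rational(-4, 5) ≈ -0.80000)
Mul(Mul(-1, Pow(Add(Pow(95, -1), 21), -1)), p) = Mul(Mul(-1, Pow(Add(Pow(95, -1), 21), -1)), Rational(-4, 5)) = Mul(Mul(-1, Pow(Add(Rational(1, 95), 21), -1)), Rational(-4, 5)) = Mul(Mul(-1, Pow(Rational(1996, 95), -1)), Rational(-4, 5)) = Mul(Mul(-1, Rational(95, 1996)), Rational(-4, 5)) = Mul(Rational(-95, 1996), Rational(-4, 5)) = Rational(19, 499)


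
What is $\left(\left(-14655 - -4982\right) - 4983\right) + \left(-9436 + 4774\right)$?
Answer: $-19318$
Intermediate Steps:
$\left(\left(-14655 - -4982\right) - 4983\right) + \left(-9436 + 4774\right) = \left(\left(-14655 + 4982\right) - 4983\right) - 4662 = \left(-9673 - 4983\right) - 4662 = -14656 - 4662 = -19318$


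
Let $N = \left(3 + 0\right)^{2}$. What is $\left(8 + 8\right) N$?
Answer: $144$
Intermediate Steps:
$N = 9$ ($N = 3^{2} = 9$)
$\left(8 + 8\right) N = \left(8 + 8\right) 9 = 16 \cdot 9 = 144$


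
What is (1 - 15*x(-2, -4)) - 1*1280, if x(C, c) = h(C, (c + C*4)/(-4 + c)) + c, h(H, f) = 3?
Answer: -1264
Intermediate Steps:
x(C, c) = 3 + c
(1 - 15*x(-2, -4)) - 1*1280 = (1 - 15*(3 - 4)) - 1*1280 = (1 - 15*(-1)) - 1280 = (1 + 15) - 1280 = 16 - 1280 = -1264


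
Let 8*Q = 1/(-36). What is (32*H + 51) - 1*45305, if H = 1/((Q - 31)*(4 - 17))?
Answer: -5252939342/116077 ≈ -45254.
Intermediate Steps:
Q = -1/288 (Q = (⅛)/(-36) = (⅛)*(-1/36) = -1/288 ≈ -0.0034722)
H = 288/116077 (H = 1/((-1/288 - 31)*(4 - 17)) = 1/(-8929/288*(-13)) = 1/(116077/288) = 288/116077 ≈ 0.0024811)
(32*H + 51) - 1*45305 = (32*(288/116077) + 51) - 1*45305 = (9216/116077 + 51) - 45305 = 5929143/116077 - 45305 = -5252939342/116077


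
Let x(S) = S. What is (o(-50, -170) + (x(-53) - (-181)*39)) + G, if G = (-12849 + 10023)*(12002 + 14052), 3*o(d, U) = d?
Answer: -220864844/3 ≈ -7.3622e+7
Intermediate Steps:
o(d, U) = d/3
G = -73628604 (G = -2826*26054 = -73628604)
(o(-50, -170) + (x(-53) - (-181)*39)) + G = ((⅓)*(-50) + (-53 - (-181)*39)) - 73628604 = (-50/3 + (-53 - 1*(-7059))) - 73628604 = (-50/3 + (-53 + 7059)) - 73628604 = (-50/3 + 7006) - 73628604 = 20968/3 - 73628604 = -220864844/3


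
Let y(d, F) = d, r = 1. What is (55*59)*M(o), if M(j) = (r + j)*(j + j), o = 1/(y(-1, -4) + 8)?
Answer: 51920/49 ≈ 1059.6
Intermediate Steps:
o = ⅐ (o = 1/(-1 + 8) = 1/7 = ⅐ ≈ 0.14286)
M(j) = 2*j*(1 + j) (M(j) = (1 + j)*(j + j) = (1 + j)*(2*j) = 2*j*(1 + j))
(55*59)*M(o) = (55*59)*(2*(⅐)*(1 + ⅐)) = 3245*(2*(⅐)*(8/7)) = 3245*(16/49) = 51920/49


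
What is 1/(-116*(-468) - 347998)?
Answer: -1/293710 ≈ -3.4047e-6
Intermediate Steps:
1/(-116*(-468) - 347998) = 1/(54288 - 347998) = 1/(-293710) = -1/293710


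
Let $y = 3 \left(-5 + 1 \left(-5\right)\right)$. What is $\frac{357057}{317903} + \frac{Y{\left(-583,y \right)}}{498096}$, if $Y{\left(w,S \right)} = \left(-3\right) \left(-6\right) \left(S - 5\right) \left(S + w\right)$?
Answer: $\frac{16701090169}{8797011816} \approx 1.8985$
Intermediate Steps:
$y = -30$ ($y = 3 \left(-5 - 5\right) = 3 \left(-10\right) = -30$)
$Y{\left(w,S \right)} = 18 \left(-5 + S\right) \left(S + w\right)$
$\frac{357057}{317903} + \frac{Y{\left(-583,y \right)}}{498096} = \frac{357057}{317903} + \frac{\left(-90\right) \left(-30\right) - -52470 + 18 \left(-30\right)^{2} + 18 \left(-30\right) \left(-583\right)}{498096} = 357057 \cdot \frac{1}{317903} + \left(2700 + 52470 + 18 \cdot 900 + 314820\right) \frac{1}{498096} = \frac{357057}{317903} + \left(2700 + 52470 + 16200 + 314820\right) \frac{1}{498096} = \frac{357057}{317903} + 386190 \cdot \frac{1}{498096} = \frac{357057}{317903} + \frac{21455}{27672} = \frac{16701090169}{8797011816}$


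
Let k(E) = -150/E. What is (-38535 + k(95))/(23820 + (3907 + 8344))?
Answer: -732195/685349 ≈ -1.0684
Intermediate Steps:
(-38535 + k(95))/(23820 + (3907 + 8344)) = (-38535 - 150/95)/(23820 + (3907 + 8344)) = (-38535 - 150*1/95)/(23820 + 12251) = (-38535 - 30/19)/36071 = -732195/19*1/36071 = -732195/685349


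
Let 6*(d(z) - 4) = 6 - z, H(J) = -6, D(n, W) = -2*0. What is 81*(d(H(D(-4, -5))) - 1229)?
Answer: -99063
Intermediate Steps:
D(n, W) = 0
d(z) = 5 - z/6 (d(z) = 4 + (6 - z)/6 = 4 + (1 - z/6) = 5 - z/6)
81*(d(H(D(-4, -5))) - 1229) = 81*((5 - ⅙*(-6)) - 1229) = 81*((5 + 1) - 1229) = 81*(6 - 1229) = 81*(-1223) = -99063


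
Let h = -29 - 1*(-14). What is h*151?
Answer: -2265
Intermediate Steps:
h = -15 (h = -29 + 14 = -15)
h*151 = -15*151 = -2265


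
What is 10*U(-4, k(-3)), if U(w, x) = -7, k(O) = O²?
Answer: -70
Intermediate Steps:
10*U(-4, k(-3)) = 10*(-7) = -70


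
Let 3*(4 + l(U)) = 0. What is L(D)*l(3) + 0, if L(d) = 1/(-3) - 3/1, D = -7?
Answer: 40/3 ≈ 13.333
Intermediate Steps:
l(U) = -4 (l(U) = -4 + (⅓)*0 = -4 + 0 = -4)
L(d) = -10/3 (L(d) = 1*(-⅓) - 3*1 = -⅓ - 3 = -10/3)
L(D)*l(3) + 0 = -10/3*(-4) + 0 = 40/3 + 0 = 40/3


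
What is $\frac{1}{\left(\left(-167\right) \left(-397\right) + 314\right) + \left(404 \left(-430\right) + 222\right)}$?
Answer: $- \frac{1}{106885} \approx -9.3558 \cdot 10^{-6}$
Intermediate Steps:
$\frac{1}{\left(\left(-167\right) \left(-397\right) + 314\right) + \left(404 \left(-430\right) + 222\right)} = \frac{1}{\left(66299 + 314\right) + \left(-173720 + 222\right)} = \frac{1}{66613 - 173498} = \frac{1}{-106885} = - \frac{1}{106885}$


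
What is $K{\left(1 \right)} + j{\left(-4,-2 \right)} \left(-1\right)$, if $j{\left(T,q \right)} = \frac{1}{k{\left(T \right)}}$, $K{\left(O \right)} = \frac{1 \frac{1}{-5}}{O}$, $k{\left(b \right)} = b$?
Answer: $\frac{1}{20} \approx 0.05$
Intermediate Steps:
$K{\left(O \right)} = - \frac{1}{5 O}$ ($K{\left(O \right)} = \frac{1 \left(- \frac{1}{5}\right)}{O} = - \frac{1}{5 O}$)
$j{\left(T,q \right)} = \frac{1}{T}$
$K{\left(1 \right)} + j{\left(-4,-2 \right)} \left(-1\right) = - \frac{1}{5 \cdot 1} + \frac{1}{-4} \left(-1\right) = \left(- \frac{1}{5}\right) 1 - - \frac{1}{4} = - \frac{1}{5} + \frac{1}{4} = \frac{1}{20}$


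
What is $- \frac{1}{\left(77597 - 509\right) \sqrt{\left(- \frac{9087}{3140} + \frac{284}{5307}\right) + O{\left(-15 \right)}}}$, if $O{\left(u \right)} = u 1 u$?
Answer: $- \frac{\sqrt{15422774077153245}}{142692298965744} \approx -8.7032 \cdot 10^{-7}$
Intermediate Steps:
$O{\left(u \right)} = u^{2}$ ($O{\left(u \right)} = u u = u^{2}$)
$- \frac{1}{\left(77597 - 509\right) \sqrt{\left(- \frac{9087}{3140} + \frac{284}{5307}\right) + O{\left(-15 \right)}}} = - \frac{1}{\left(77597 - 509\right) \sqrt{\left(- \frac{9087}{3140} + \frac{284}{5307}\right) + \left(-15\right)^{2}}} = - \frac{1}{\left(77597 + \left(-45402 + 44893\right)\right) \sqrt{\left(\left(-9087\right) \frac{1}{3140} + 284 \cdot \frac{1}{5307}\right) + 225}} = - \frac{1}{\left(77597 - 509\right) \sqrt{\left(- \frac{9087}{3140} + \frac{284}{5307}\right) + 225}} = - \frac{1}{77088 \sqrt{- \frac{47332949}{16663980} + 225}} = - \frac{1}{77088 \sqrt{\frac{3702062551}{16663980}}} = - \frac{1}{77088 \frac{\sqrt{15422774077153245}}{8331990}} = - \frac{\frac{2}{3702062551} \sqrt{15422774077153245}}{77088} = - \frac{\sqrt{15422774077153245}}{142692298965744}$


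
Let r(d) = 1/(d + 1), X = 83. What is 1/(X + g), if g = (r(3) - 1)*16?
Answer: 1/71 ≈ 0.014085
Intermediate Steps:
r(d) = 1/(1 + d)
g = -12 (g = (1/(1 + 3) - 1)*16 = (1/4 - 1)*16 = (¼ - 1)*16 = -¾*16 = -12)
1/(X + g) = 1/(83 - 12) = 1/71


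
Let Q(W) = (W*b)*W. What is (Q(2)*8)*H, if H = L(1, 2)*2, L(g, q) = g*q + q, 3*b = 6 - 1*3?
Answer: 256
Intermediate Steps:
b = 1 (b = (6 - 1*3)/3 = (6 - 3)/3 = (⅓)*3 = 1)
Q(W) = W² (Q(W) = (W*1)*W = W*W = W²)
L(g, q) = q + g*q
H = 8 (H = (2*(1 + 1))*2 = (2*2)*2 = 4*2 = 8)
(Q(2)*8)*H = (2²*8)*8 = (4*8)*8 = 32*8 = 256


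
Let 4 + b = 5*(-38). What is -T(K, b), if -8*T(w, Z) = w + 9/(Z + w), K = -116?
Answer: -35969/2480 ≈ -14.504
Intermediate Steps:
b = -194 (b = -4 + 5*(-38) = -4 - 190 = -194)
T(w, Z) = -9/(8*(Z + w)) - w/8 (T(w, Z) = -(w + 9/(Z + w))/8 = -9/(8*(Z + w)) - w/8)
-T(K, b) = -(-9 - 1*(-116)² - 1*(-194)*(-116))/(8*(-194 - 116)) = -(-9 - 1*13456 - 22504)/(8*(-310)) = -(-1)*(-9 - 13456 - 22504)/(8*310) = -(-1)*(-35969)/(8*310) = -1*35969/2480 = -35969/2480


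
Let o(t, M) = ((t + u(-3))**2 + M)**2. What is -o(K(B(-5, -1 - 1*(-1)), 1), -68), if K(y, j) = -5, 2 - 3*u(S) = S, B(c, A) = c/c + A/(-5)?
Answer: -262144/81 ≈ -3236.3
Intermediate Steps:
B(c, A) = 1 - A/5 (B(c, A) = 1 + A*(-1/5) = 1 - A/5)
u(S) = 2/3 - S/3
o(t, M) = (M + (5/3 + t)**2)**2 (o(t, M) = ((t + (2/3 - 1/3*(-3)))**2 + M)**2 = ((t + (2/3 + 1))**2 + M)**2 = ((t + 5/3)**2 + M)**2 = ((5/3 + t)**2 + M)**2 = (M + (5/3 + t)**2)**2)
-o(K(B(-5, -1 - 1*(-1)), 1), -68) = -((5 + 3*(-5))**2 + 9*(-68))**2/81 = -((5 - 15)**2 - 612)**2/81 = -((-10)**2 - 612)**2/81 = -(100 - 612)**2/81 = -(-512)**2/81 = -262144/81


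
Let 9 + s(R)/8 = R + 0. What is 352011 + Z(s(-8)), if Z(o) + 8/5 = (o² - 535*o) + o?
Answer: 2215647/5 ≈ 4.4313e+5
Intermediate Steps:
s(R) = -72 + 8*R (s(R) = -72 + 8*(R + 0) = -72 + 8*R)
Z(o) = -8/5 + o² - 534*o (Z(o) = -8/5 + ((o² - 535*o) + o) = -8/5 + (o² - 534*o) = -8/5 + o² - 534*o)
352011 + Z(s(-8)) = 352011 + (-8/5 + (-72 + 8*(-8))² - 534*(-72 + 8*(-8))) = 352011 + (-8/5 + (-72 - 64)² - 534*(-72 - 64)) = 352011 + (-8/5 + (-136)² - 534*(-136)) = 352011 + (-8/5 + 18496 + 72624) = 352011 + 455592/5 = 2215647/5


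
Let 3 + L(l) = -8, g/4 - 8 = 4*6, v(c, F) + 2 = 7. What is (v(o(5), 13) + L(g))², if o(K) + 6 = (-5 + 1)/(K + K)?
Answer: 36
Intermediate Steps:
o(K) = -6 - 2/K (o(K) = -6 + (-5 + 1)/(K + K) = -6 - 4*1/(2*K) = -6 - 2/K)
v(c, F) = 5 (v(c, F) = -2 + 7 = 5)
g = 128 (g = 32 + 4*(4*6) = 32 + 4*24 = 32 + 96 = 128)
L(l) = -11 (L(l) = -3 - 8 = -11)
(v(o(5), 13) + L(g))² = (5 - 11)² = (-6)² = 36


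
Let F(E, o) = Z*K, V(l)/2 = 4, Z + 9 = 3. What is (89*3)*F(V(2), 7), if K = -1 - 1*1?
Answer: 3204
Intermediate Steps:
Z = -6 (Z = -9 + 3 = -6)
V(l) = 8 (V(l) = 2*4 = 8)
K = -2 (K = -1 - 1 = -2)
F(E, o) = 12 (F(E, o) = -6*(-2) = 12)
(89*3)*F(V(2), 7) = (89*3)*12 = 267*12 = 3204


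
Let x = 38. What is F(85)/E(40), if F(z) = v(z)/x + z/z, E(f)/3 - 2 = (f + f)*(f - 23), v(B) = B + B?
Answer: 52/38817 ≈ 0.0013396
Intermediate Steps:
v(B) = 2*B
E(f) = 6 + 6*f*(-23 + f) (E(f) = 6 + 3*((f + f)*(f - 23)) = 6 + 3*((2*f)*(-23 + f)) = 6 + 3*(2*f*(-23 + f)) = 6 + 6*f*(-23 + f))
F(z) = 1 + z/19 (F(z) = (2*z)/38 + z/z = (2*z)*(1/38) + 1 = z/19 + 1 = 1 + z/19)
F(85)/E(40) = (1 + (1/19)*85)/(6 - 138*40 + 6*40²) = (1 + 85/19)/(6 - 5520 + 6*1600) = 104/(19*(6 - 5520 + 9600)) = (104/19)/4086 = (104/19)*(1/4086) = 52/38817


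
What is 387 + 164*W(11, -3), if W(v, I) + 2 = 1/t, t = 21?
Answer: 1403/21 ≈ 66.810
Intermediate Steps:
W(v, I) = -41/21 (W(v, I) = -2 + 1/21 = -41/21)
387 + 164*W(11, -3) = 387 + 164*(-41/21) = 387 - 6724/21 = 1403/21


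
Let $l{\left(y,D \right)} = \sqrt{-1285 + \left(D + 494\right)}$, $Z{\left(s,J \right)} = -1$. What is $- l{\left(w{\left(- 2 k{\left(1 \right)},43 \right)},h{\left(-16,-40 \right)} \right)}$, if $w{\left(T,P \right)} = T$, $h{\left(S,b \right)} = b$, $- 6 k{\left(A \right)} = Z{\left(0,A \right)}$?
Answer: $- i \sqrt{831} \approx - 28.827 i$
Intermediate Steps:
$k{\left(A \right)} = \frac{1}{6}$ ($k{\left(A \right)} = \left(- \frac{1}{6}\right) \left(-1\right) = \frac{1}{6}$)
$l{\left(y,D \right)} = \sqrt{-791 + D}$ ($l{\left(y,D \right)} = \sqrt{-1285 + \left(494 + D\right)} = \sqrt{-791 + D}$)
$- l{\left(w{\left(- 2 k{\left(1 \right)},43 \right)},h{\left(-16,-40 \right)} \right)} = - \sqrt{-791 - 40} = - \sqrt{-831} = - i \sqrt{831}$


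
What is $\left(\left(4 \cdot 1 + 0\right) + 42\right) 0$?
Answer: $0$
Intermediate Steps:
$\left(\left(4 \cdot 1 + 0\right) + 42\right) 0 = \left(\left(4 + 0\right) + 42\right) 0 = \left(4 + 42\right) 0 = 46 \cdot 0 = 0$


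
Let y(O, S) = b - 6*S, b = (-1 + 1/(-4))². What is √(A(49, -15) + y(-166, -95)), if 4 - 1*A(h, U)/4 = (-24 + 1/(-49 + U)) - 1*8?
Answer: 5*√458/4 ≈ 26.751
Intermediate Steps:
b = 25/16 (b = (-1 - ¼)² = (-5/4)² = 25/16 ≈ 1.5625)
y(O, S) = 25/16 - 6*S
A(h, U) = 144 - 4/(-49 + U) (A(h, U) = 16 - 4*((-24 + 1/(-49 + U)) - 1*8) = 16 - 4*((-24 + 1/(-49 + U)) - 8) = 16 - 4*(-32 + 1/(-49 + U)) = 16 + (128 - 4/(-49 + U)) = 144 - 4/(-49 + U))
√(A(49, -15) + y(-166, -95)) = √(4*(-1765 + 36*(-15))/(-49 - 15) + (25/16 - 6*(-95))) = √(4*(-1765 - 540)/(-64) + (25/16 + 570)) = √(4*(-1/64)*(-2305) + 9145/16) = √(2305/16 + 9145/16) = √(5725/8) = 5*√458/4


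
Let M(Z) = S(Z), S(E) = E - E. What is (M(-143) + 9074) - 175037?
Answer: -165963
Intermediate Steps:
S(E) = 0
M(Z) = 0
(M(-143) + 9074) - 175037 = (0 + 9074) - 175037 = 9074 - 175037 = -165963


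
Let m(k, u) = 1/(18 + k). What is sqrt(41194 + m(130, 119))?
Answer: sqrt(225578381)/74 ≈ 202.96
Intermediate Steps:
sqrt(41194 + m(130, 119)) = sqrt(41194 + 1/(18 + 130)) = sqrt(41194 + 1/148) = sqrt(6096713/148) = sqrt(225578381)/74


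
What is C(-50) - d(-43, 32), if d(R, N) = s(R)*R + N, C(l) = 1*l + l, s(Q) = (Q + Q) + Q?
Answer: -5679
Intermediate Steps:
s(Q) = 3*Q (s(Q) = 2*Q + Q = 3*Q)
C(l) = 2*l (C(l) = l + l = 2*l)
d(R, N) = N + 3*R² (d(R, N) = (3*R)*R + N = 3*R² + N = N + 3*R²)
C(-50) - d(-43, 32) = 2*(-50) - (32 + 3*(-43)²) = -100 - (32 + 3*1849) = -100 - (32 + 5547) = -100 - 1*5579 = -100 - 5579 = -5679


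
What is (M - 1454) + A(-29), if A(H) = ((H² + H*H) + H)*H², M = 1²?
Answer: 1388720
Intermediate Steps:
M = 1
A(H) = H²*(H + 2*H²) (A(H) = ((H² + H²) + H)*H² = (2*H² + H)*H² = (H + 2*H²)*H² = H²*(H + 2*H²))
(M - 1454) + A(-29) = (1 - 1454) + (-29)³*(1 + 2*(-29)) = -1453 - 24389*(1 - 58) = -1453 - 24389*(-57) = -1453 + 1390173 = 1388720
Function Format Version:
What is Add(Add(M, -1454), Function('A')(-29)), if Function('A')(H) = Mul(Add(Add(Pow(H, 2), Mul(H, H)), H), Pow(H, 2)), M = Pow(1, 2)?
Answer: 1388720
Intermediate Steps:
M = 1
Function('A')(H) = Mul(Pow(H, 2), Add(H, Mul(2, Pow(H, 2)))) (Function('A')(H) = Mul(Add(Add(Pow(H, 2), Pow(H, 2)), H), Pow(H, 2)) = Mul(Add(Mul(2, Pow(H, 2)), H), Pow(H, 2)) = Mul(Add(H, Mul(2, Pow(H, 2))), Pow(H, 2)) = Mul(Pow(H, 2), Add(H, Mul(2, Pow(H, 2)))))
Add(Add(M, -1454), Function('A')(-29)) = Add(Add(1, -1454), Mul(Pow(-29, 3), Add(1, Mul(2, -29)))) = Add(-1453, Mul(-24389, Add(1, -58))) = Add(-1453, Mul(-24389, -57)) = Add(-1453, 1390173) = 1388720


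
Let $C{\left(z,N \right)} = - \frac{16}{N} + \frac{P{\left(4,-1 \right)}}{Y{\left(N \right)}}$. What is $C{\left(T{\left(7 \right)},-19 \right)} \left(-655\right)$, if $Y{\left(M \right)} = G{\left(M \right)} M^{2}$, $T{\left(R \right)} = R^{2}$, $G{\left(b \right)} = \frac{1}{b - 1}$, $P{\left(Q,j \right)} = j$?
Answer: $- \frac{212220}{361} \approx -587.87$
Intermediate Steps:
$G{\left(b \right)} = \frac{1}{-1 + b}$
$Y{\left(M \right)} = \frac{M^{2}}{-1 + M}$
$C{\left(z,N \right)} = - \frac{16}{N} - \frac{-1 + N}{N^{2}}$ ($C{\left(z,N \right)} = - \frac{16}{N} - \frac{1}{N^{2} \frac{1}{-1 + N}} = - \frac{16}{N} - \frac{-1 + N}{N^{2}}$)
$C{\left(T{\left(7 \right)},-19 \right)} \left(-655\right) = \frac{1 - -323}{361} \left(-655\right) = \frac{1 + 323}{361} \left(-655\right) = \frac{1}{361} \cdot 324 \left(-655\right) = \frac{324}{361} \left(-655\right) = - \frac{212220}{361}$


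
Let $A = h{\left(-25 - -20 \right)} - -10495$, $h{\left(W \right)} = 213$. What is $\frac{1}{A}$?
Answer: $\frac{1}{10708} \approx 9.3388 \cdot 10^{-5}$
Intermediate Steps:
$A = 10708$ ($A = 213 - -10495 = 213 + 10495 = 10708$)
$\frac{1}{A} = \frac{1}{10708}$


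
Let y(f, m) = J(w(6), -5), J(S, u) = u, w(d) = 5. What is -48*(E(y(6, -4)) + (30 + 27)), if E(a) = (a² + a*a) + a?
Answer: -4896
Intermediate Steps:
y(f, m) = -5
E(a) = a + 2*a² (E(a) = (a² + a²) + a = 2*a² + a = a + 2*a²)
-48*(E(y(6, -4)) + (30 + 27)) = -48*(-5*(1 + 2*(-5)) + (30 + 27)) = -48*(-5*(1 - 10) + 57) = -48*(-5*(-9) + 57) = -48*(45 + 57) = -48*102 = -4896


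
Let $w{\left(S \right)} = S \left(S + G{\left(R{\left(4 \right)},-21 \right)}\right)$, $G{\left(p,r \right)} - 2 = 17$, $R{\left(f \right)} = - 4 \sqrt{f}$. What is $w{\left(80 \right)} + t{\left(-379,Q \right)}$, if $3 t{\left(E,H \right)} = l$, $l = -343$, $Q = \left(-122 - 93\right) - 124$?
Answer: $\frac{23417}{3} \approx 7805.7$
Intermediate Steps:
$Q = -339$ ($Q = -215 - 124 = -339$)
$G{\left(p,r \right)} = 19$ ($G{\left(p,r \right)} = 2 + 17 = 19$)
$t{\left(E,H \right)} = - \frac{343}{3}$ ($t{\left(E,H \right)} = \frac{1}{3} \left(-343\right) = - \frac{343}{3}$)
$w{\left(S \right)} = S \left(19 + S\right)$ ($w{\left(S \right)} = S \left(S + 19\right) = S \left(19 + S\right)$)
$w{\left(80 \right)} + t{\left(-379,Q \right)} = 80 \left(19 + 80\right) - \frac{343}{3} = 80 \cdot 99 - \frac{343}{3} = 7920 - \frac{343}{3} = \frac{23417}{3}$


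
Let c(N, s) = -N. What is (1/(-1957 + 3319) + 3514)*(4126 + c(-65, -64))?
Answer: 6686138393/454 ≈ 1.4727e+7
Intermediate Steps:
(1/(-1957 + 3319) + 3514)*(4126 + c(-65, -64)) = (1/(-1957 + 3319) + 3514)*(4126 - 1*(-65)) = (1/1362 + 3514)*(4126 + 65) = (1/1362 + 3514)*4191 = (4786069/1362)*4191 = 6686138393/454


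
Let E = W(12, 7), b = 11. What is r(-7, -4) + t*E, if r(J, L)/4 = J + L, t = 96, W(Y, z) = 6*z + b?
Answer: 5044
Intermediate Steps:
W(Y, z) = 11 + 6*z (W(Y, z) = 6*z + 11 = 11 + 6*z)
E = 53 (E = 11 + 6*7 = 11 + 42 = 53)
r(J, L) = 4*J + 4*L (r(J, L) = 4*(J + L) = 4*J + 4*L)
r(-7, -4) + t*E = (4*(-7) + 4*(-4)) + 96*53 = (-28 - 16) + 5088 = -44 + 5088 = 5044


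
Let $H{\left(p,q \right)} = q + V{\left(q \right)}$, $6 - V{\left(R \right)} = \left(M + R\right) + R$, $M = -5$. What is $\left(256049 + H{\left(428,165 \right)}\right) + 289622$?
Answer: $545517$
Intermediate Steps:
$V{\left(R \right)} = 11 - 2 R$ ($V{\left(R \right)} = 6 - \left(\left(-5 + R\right) + R\right) = 6 - \left(-5 + 2 R\right) = 11 - 2 R$)
$H{\left(p,q \right)} = 11 - q$ ($H{\left(p,q \right)} = q - \left(-11 + 2 q\right) = 11 - q$)
$\left(256049 + H{\left(428,165 \right)}\right) + 289622 = \left(256049 + \left(11 - 165\right)\right) + 289622 = \left(256049 - 154\right) + 289622 = 255895 + 289622 = 545517$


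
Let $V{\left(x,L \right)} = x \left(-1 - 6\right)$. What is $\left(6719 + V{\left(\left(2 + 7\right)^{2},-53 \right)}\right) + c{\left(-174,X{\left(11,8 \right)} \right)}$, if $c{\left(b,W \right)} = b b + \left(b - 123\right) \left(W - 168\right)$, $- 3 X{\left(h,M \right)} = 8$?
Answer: $87116$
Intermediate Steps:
$X{\left(h,M \right)} = - \frac{8}{3}$ ($X{\left(h,M \right)} = \left(- \frac{1}{3}\right) 8 = - \frac{8}{3}$)
$c{\left(b,W \right)} = b^{2} + \left(-168 + W\right) \left(-123 + b\right)$ ($c{\left(b,W \right)} = b^{2} + \left(-123 + b\right) \left(-168 + W\right) = b^{2} + \left(-168 + W\right) \left(-123 + b\right)$)
$V{\left(x,L \right)} = - 7 x$ ($V{\left(x,L \right)} = x \left(-7\right) = - 7 x$)
$\left(6719 + V{\left(\left(2 + 7\right)^{2},-53 \right)}\right) + c{\left(-174,X{\left(11,8 \right)} \right)} = \left(6719 - 7 \left(2 + 7\right)^{2}\right) - \left(-50688 - 30276\right) = \left(6719 - 7 \cdot 9^{2}\right) + \left(20664 + 30276 + 29232 + 328 + 464\right) = \left(6719 - 567\right) + 80964 = 6152 + 80964 = 87116$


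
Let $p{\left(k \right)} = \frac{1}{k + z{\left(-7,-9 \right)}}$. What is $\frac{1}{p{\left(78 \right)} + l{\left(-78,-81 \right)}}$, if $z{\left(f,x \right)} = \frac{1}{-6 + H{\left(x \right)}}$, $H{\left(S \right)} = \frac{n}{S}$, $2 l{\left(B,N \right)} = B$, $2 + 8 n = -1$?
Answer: $- \frac{11130}{433927} \approx -0.025649$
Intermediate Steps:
$n = - \frac{3}{8}$ ($n = - \frac{1}{4} + \frac{1}{8} \left(-1\right) = - \frac{1}{4} - \frac{1}{8} = - \frac{3}{8} \approx -0.375$)
$l{\left(B,N \right)} = \frac{B}{2}$
$H{\left(S \right)} = - \frac{3}{8 S}$
$z{\left(f,x \right)} = \frac{1}{-6 - \frac{3}{8 x}}$
$p{\left(k \right)} = \frac{1}{- \frac{24}{143} + k}$ ($p{\left(k \right)} = \frac{1}{k - - \frac{72}{3 + 48 \left(-9\right)}} = \frac{1}{k - - \frac{72}{3 - 432}} = \frac{1}{k - - \frac{72}{-429}} = \frac{1}{k - \left(-72\right) \left(- \frac{1}{429}\right)} = \frac{1}{k - \frac{24}{143}} = \frac{1}{- \frac{24}{143} + k}$)
$\frac{1}{p{\left(78 \right)} + l{\left(-78,-81 \right)}} = \frac{1}{\frac{143}{-24 + 143 \cdot 78} + \frac{1}{2} \left(-78\right)} = \frac{1}{\frac{143}{-24 + 11154} - 39} = \frac{1}{\frac{143}{11130} - 39} = \frac{1}{- \frac{433927}{11130}} = - \frac{11130}{433927}$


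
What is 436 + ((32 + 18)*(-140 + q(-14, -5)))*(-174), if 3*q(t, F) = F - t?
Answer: 1192336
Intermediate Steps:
q(t, F) = -t/3 + F/3 (q(t, F) = (F - t)/3 = -t/3 + F/3)
436 + ((32 + 18)*(-140 + q(-14, -5)))*(-174) = 436 + ((32 + 18)*(-140 + (-1/3*(-14) + (1/3)*(-5))))*(-174) = 436 + (50*(-140 + (14/3 - 5/3)))*(-174) = 436 + (50*(-140 + 3))*(-174) = 436 + (50*(-137))*(-174) = 436 - 6850*(-174) = 436 + 1191900 = 1192336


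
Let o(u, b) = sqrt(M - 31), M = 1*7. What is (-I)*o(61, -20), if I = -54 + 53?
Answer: 2*I*sqrt(6) ≈ 4.899*I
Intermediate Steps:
M = 7
o(u, b) = 2*I*sqrt(6) (o(u, b) = sqrt(7 - 31) = sqrt(-24) = 2*I*sqrt(6))
I = -1
(-I)*o(61, -20) = (-1*(-1))*(2*I*sqrt(6)) = 1*(2*I*sqrt(6)) = 2*I*sqrt(6)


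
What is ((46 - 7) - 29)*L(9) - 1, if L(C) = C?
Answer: 89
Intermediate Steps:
((46 - 7) - 29)*L(9) - 1 = ((46 - 7) - 29)*9 - 1 = (39 - 29)*9 - 1 = 10*9 - 1 = 90 - 1 = 89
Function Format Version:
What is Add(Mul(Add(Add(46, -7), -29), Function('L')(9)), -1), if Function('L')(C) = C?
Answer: 89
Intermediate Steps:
Add(Mul(Add(Add(46, -7), -29), Function('L')(9)), -1) = Add(Mul(Add(Add(46, -7), -29), 9), -1) = Add(Mul(Add(39, -29), 9), -1) = Add(Mul(10, 9), -1) = Add(90, -1) = 89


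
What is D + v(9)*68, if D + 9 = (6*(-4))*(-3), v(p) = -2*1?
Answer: -73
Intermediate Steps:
v(p) = -2
D = 63 (D = -9 + (6*(-4))*(-3) = -9 - 24*(-3) = -9 + 72 = 63)
D + v(9)*68 = 63 - 2*68 = 63 - 136 = -73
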